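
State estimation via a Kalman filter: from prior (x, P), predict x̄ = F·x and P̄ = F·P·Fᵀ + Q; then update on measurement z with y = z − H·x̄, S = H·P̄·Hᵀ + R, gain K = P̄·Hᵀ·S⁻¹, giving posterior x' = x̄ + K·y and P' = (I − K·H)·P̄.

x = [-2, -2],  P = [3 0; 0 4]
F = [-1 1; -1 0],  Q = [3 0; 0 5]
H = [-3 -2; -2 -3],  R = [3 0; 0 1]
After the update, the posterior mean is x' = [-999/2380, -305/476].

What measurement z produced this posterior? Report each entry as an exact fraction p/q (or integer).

x̄ = F·x = [0, 2]
P̄ = F·P·Fᵀ + Q = [10 3; 3 8]
S = H·P̄·Hᵀ + R = [161 147; 147 149]
K = P̄·Hᵀ·S⁻¹ = [-1101/2380 89/340; 137/476 -33/68]
x' − x̄ = [-999/2380, -1257/476] = K·y
y = (KᵀK)⁻¹·Kᵀ·(x' − x̄) = [6, 9]
z = y + H·x̄ = [6, 9] + [-4, -6] = [2, 3]

z = [2, 3]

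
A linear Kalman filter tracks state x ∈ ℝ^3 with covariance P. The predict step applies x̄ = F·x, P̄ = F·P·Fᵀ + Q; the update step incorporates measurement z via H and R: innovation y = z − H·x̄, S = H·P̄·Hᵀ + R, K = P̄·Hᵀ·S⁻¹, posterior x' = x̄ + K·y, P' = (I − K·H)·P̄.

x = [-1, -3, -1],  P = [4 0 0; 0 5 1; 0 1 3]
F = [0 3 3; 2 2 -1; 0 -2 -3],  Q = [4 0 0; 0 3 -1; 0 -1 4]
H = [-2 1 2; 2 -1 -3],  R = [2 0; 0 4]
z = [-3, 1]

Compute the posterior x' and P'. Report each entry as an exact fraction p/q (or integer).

x̄ = F·x = [-12, -7, 9]
P̄ = F·P·Fᵀ + Q = [94 24 -72; 24 38 -16; -72 -16 63]
y = z − H·x̄ = [-38, 45]
S = H·P̄·Hᵀ + R = [1084 -1336; -1336 1657]
K = P̄·Hᵀ·S⁻¹ = [-223/941 36/941; 3947/5646 1690/2823; -439/1882 -357/941]
x' = x̄ + K·y = [-1198/941, -18704/2823, 745/941]
P' = (I − K·H)·P̄ = [6090/941 11130/941 302/941; 11130/941 92141/2823 -3569/941; 302/941 -3569/941 1867/941]

x' = [-1198/941, -18704/2823, 745/941]
P' = [6090/941 11130/941 302/941; 11130/941 92141/2823 -3569/941; 302/941 -3569/941 1867/941]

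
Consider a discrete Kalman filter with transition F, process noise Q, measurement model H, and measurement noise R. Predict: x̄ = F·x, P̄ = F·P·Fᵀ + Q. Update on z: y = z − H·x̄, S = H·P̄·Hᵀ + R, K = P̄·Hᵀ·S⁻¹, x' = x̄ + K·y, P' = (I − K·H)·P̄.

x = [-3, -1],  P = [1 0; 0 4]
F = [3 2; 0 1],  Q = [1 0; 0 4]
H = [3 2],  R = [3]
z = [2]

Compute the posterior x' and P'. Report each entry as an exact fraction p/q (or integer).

x' = [-537/365, 223/73]
P' = [654/365 -168/73; -168/73 264/73]

x̄ = F·x = [-11, -1]
P̄ = F·P·Fᵀ + Q = [26 8; 8 8]
y = z − H·x̄ = [37]
S = H·P̄·Hᵀ + R = [365]
K = P̄·Hᵀ·S⁻¹ = [94/365; 8/73]
x' = x̄ + K·y = [-537/365, 223/73]
P' = (I − K·H)·P̄ = [654/365 -168/73; -168/73 264/73]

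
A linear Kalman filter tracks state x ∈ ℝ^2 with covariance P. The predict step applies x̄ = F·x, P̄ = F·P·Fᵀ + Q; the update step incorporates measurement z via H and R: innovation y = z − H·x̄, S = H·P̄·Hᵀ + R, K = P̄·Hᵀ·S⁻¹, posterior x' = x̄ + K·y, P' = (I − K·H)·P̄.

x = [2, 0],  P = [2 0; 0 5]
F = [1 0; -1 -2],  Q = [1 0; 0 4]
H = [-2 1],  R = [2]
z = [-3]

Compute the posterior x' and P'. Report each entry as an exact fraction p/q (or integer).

x' = [3/2, -1/8]
P' = [5/3 3; 3 29/4]

x̄ = F·x = [2, -2]
P̄ = F·P·Fᵀ + Q = [3 -2; -2 26]
y = z − H·x̄ = [3]
S = H·P̄·Hᵀ + R = [48]
K = P̄·Hᵀ·S⁻¹ = [-1/6; 5/8]
x' = x̄ + K·y = [3/2, -1/8]
P' = (I − K·H)·P̄ = [5/3 3; 3 29/4]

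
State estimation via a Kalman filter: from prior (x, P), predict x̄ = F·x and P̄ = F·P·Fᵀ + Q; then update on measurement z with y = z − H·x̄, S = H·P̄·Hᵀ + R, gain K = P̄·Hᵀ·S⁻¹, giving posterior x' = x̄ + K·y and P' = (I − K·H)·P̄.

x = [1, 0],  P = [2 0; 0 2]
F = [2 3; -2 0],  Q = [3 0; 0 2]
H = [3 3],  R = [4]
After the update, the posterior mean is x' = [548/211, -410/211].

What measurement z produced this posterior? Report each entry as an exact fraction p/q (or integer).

x̄ = F·x = [2, -2]
P̄ = F·P·Fᵀ + Q = [29 -8; -8 10]
S = H·P̄·Hᵀ + R = [211]
K = P̄·Hᵀ·S⁻¹ = [63/211; 6/211]
x' − x̄ = [126/211, 12/211] = K·y
y = (KᵀK)⁻¹·Kᵀ·(x' − x̄) = [2]
z = y + H·x̄ = [2] + [0] = [2]

z = [2]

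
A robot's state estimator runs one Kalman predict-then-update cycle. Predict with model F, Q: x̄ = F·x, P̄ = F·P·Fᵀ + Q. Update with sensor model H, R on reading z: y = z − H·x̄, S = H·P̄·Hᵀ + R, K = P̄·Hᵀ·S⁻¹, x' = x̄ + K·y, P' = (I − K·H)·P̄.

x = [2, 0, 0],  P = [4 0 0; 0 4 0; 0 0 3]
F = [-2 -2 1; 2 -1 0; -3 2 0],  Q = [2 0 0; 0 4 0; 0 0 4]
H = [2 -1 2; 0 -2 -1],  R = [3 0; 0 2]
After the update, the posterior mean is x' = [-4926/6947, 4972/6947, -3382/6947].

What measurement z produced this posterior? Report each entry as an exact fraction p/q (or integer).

z = [-3, -1]

x̄ = F·x = [-4, 4, -6]
P̄ = F·P·Fᵀ + Q = [37 -8 8; -8 24 -32; 8 -32 56]
S = H·P̄·Hᵀ + R = [623 48; 48 26]
K = P̄·Hᵀ·S⁻¹ = [1082/6947 140/6947; -968/6947 -2488/6947; 1888/6947 -1348/6947]
x' − x̄ = [22862/6947, -22816/6947, 38300/6947] = K·y
y = (KᵀK)⁻¹·Kᵀ·(x' − x̄) = [21, 1]
z = y + H·x̄ = [21, 1] + [-24, -2] = [-3, -1]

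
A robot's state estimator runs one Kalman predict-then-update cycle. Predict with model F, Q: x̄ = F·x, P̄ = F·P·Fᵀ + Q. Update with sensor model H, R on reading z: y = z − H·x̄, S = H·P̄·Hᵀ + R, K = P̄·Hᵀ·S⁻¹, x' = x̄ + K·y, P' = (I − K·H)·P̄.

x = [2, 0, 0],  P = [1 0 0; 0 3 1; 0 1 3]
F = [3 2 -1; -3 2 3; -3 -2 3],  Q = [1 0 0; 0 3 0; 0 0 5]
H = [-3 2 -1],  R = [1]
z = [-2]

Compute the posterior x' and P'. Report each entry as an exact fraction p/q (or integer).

x' = [76/31, 78/31, -68/279]
P' = [426/31 478/31 -317/31; 478/31 657/31 -132/31; -317/31 -132/31 6110/279]

x̄ = F·x = [6, -6, -6]
P̄ = F·P·Fᵀ + Q = [21 -2 -22; -2 63 24; -22 24 41]
y = z − H·x̄ = [22]
S = H·P̄·Hᵀ + R = [279]
K = P̄·Hᵀ·S⁻¹ = [-5/31; 12/31; 73/279]
x' = x̄ + K·y = [76/31, 78/31, -68/279]
P' = (I − K·H)·P̄ = [426/31 478/31 -317/31; 478/31 657/31 -132/31; -317/31 -132/31 6110/279]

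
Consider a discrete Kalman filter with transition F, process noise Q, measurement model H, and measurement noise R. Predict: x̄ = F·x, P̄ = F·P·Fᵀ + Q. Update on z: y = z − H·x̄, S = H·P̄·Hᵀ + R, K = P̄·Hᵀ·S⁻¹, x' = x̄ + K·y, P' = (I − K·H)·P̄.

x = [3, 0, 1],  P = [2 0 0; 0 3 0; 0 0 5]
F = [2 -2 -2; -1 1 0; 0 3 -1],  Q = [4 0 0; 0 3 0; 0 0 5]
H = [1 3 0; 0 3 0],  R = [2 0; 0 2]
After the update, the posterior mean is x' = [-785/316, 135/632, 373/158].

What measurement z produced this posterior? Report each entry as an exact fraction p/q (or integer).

x̄ = F·x = [4, -3, -1]
P̄ = F·P·Fᵀ + Q = [44 -10 -8; -10 8 9; -8 9 37]
S = H·P̄·Hᵀ + R = [58 42; 42 74]
K = P̄·Hᵀ·S⁻¹ = [287/316 -291/316; 7/632 201/632; 17/158 24/79]
x' − x̄ = [-2049/316, 2031/632, 531/158] = K·y
y = (KᵀK)⁻¹·Kᵀ·(x' − x̄) = [3, 10]
z = y + H·x̄ = [3, 10] + [-5, -9] = [-2, 1]

z = [-2, 1]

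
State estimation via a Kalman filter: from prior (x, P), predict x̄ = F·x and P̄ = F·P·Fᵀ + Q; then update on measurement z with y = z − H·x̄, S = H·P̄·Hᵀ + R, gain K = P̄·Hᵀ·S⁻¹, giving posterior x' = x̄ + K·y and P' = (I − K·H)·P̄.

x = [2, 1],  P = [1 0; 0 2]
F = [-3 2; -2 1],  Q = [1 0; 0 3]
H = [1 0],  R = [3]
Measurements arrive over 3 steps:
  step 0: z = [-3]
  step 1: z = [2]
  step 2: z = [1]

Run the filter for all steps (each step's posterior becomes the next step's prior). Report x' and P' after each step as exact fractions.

step 0: x' = [-22/7, -53/21], P' = [18/7 10/7; 10/7 89/21]
step 1: x' = [641/283, 717/283], P' = [1509/566 438/283; 438/283 1312/283]
step 2: x' = [11197/15829, -9315/15829], P' = [42393/15829 24510/15829; 24510/15829 73751/15829]

step 0: x̄ = F·x = [-4, -3]
step 0: P̄ = F·P·Fᵀ + Q = [18 10; 10 9]
step 0: y = z − H·x̄ = [1]
step 0: S = H·P̄·Hᵀ + R = [21]
step 0: K = P̄·Hᵀ·S⁻¹ = [6/7; 10/21]
step 0: x' = x̄ + K·y = [-22/7, -53/21]
step 0: P' = (I − K·H)·P̄ = [18/7 10/7; 10/7 89/21]
step 1: x̄ = F·x = [92/21, 79/21]
step 1: P̄ = F·P·Fᵀ + Q = [503/21 292/21; 292/21 248/21]
step 1: y = z − H·x̄ = [-50/21]
step 1: S = H·P̄·Hᵀ + R = [566/21]
step 1: K = P̄·Hᵀ·S⁻¹ = [503/566; 146/283]
step 1: x' = x̄ + K·y = [641/283, 717/283]
step 1: P' = (I − K·H)·P̄ = [1509/566 438/283; 438/283 1312/283]
step 2: x̄ = F·x = [-489/283, -565/283]
step 2: P̄ = F·P·Fᵀ + Q = [14131/566 4085/283; 4085/283 3427/283]
step 2: y = z − H·x̄ = [772/283]
step 2: S = H·P̄·Hᵀ + R = [15829/566]
step 2: K = P̄·Hᵀ·S⁻¹ = [14131/15829; 8170/15829]
step 2: x' = x̄ + K·y = [11197/15829, -9315/15829]
step 2: P' = (I − K·H)·P̄ = [42393/15829 24510/15829; 24510/15829 73751/15829]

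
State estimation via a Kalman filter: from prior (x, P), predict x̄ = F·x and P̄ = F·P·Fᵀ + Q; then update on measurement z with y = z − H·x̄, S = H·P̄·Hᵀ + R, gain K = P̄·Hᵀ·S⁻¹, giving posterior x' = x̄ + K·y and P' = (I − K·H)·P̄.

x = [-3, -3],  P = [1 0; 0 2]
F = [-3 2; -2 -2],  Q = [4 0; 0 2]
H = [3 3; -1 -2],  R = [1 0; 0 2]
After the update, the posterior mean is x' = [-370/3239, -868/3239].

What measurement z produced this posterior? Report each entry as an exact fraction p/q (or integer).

x̄ = F·x = [3, 12]
P̄ = F·P·Fᵀ + Q = [21 -2; -2 14]
S = H·P̄·Hᵀ + R = [280 -129; -129 71]
K = P̄·Hᵀ·S⁻¹ = [1854/3239 2593/3239; -798/3239 -2636/3239]
x' − x̄ = [-10087/3239, -39736/3239] = K·y
y = (KᵀK)⁻¹·Kᵀ·(x' − x̄) = [-46, 29]
z = y + H·x̄ = [-46, 29] + [45, -27] = [-1, 2]

z = [-1, 2]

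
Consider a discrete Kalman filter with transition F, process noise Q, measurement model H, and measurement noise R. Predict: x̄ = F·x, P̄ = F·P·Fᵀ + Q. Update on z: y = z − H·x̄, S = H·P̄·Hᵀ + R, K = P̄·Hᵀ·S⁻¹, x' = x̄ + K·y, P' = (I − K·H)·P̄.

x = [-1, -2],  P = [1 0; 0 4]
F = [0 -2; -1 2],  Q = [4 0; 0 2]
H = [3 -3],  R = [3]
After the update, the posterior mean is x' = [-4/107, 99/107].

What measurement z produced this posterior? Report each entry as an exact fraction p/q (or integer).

x̄ = F·x = [4, -3]
P̄ = F·P·Fᵀ + Q = [20 -16; -16 19]
S = H·P̄·Hᵀ + R = [642]
K = P̄·Hᵀ·S⁻¹ = [18/107; -35/214]
x' − x̄ = [-432/107, 420/107] = K·y
y = (KᵀK)⁻¹·Kᵀ·(x' − x̄) = [-24]
z = y + H·x̄ = [-24] + [21] = [-3]

z = [-3]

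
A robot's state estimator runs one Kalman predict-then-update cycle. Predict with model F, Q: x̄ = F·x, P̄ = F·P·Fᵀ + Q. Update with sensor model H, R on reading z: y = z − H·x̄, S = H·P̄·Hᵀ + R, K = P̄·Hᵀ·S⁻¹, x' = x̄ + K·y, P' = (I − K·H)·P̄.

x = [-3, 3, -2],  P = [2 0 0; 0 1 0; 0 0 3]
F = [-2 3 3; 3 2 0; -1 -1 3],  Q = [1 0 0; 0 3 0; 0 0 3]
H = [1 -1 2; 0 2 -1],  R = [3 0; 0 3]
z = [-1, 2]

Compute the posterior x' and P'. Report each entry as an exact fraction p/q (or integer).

x' = [25377/2779, -11679/5558, -9737/1588]
P' = [22146/2779 -4482/2779 -3261/794; -4482/2779 9719/5558 3041/1588; -3261/794 3041/1588 11177/3176]

x̄ = F·x = [9, -3, -6]
P̄ = F·P·Fᵀ + Q = [45 -6 28; -6 25 -8; 28 -8 33]
y = z − H·x̄ = [-1, 2]
S = H·P̄·Hᵀ + R = [361 -196; -196 168]
K = P̄·Hᵀ·S⁻¹ = [181/397 1633/5558; 62/397 5863/11116; 269/794 329/3176]
x' = x̄ + K·y = [25377/2779, -11679/5558, -9737/1588]
P' = (I − K·H)·P̄ = [22146/2779 -4482/2779 -3261/794; -4482/2779 9719/5558 3041/1588; -3261/794 3041/1588 11177/3176]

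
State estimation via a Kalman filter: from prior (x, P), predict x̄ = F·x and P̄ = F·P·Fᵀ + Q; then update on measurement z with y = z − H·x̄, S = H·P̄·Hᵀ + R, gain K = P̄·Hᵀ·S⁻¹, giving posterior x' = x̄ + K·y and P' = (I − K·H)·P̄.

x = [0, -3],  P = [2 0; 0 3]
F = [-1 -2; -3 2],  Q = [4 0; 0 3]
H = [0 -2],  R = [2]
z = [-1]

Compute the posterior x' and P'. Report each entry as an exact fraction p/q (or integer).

x̄ = F·x = [6, -6]
P̄ = F·P·Fᵀ + Q = [18 -6; -6 33]
y = z − H·x̄ = [-13]
S = H·P̄·Hᵀ + R = [134]
K = P̄·Hᵀ·S⁻¹ = [6/67; -33/67]
x' = x̄ + K·y = [324/67, 27/67]
P' = (I − K·H)·P̄ = [1134/67 -6/67; -6/67 33/67]

x' = [324/67, 27/67]
P' = [1134/67 -6/67; -6/67 33/67]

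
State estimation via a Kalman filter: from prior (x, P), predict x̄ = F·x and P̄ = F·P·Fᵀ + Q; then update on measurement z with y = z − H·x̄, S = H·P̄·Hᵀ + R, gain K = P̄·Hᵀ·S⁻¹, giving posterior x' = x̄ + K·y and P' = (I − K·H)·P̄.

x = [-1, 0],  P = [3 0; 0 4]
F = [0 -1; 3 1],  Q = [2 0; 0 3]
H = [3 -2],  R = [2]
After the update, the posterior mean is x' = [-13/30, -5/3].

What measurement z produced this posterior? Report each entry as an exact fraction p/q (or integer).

z = [2]

x̄ = F·x = [0, -3]
P̄ = F·P·Fᵀ + Q = [6 -4; -4 34]
S = H·P̄·Hᵀ + R = [240]
K = P̄·Hᵀ·S⁻¹ = [13/120; -1/3]
x' − x̄ = [-13/30, 4/3] = K·y
y = (KᵀK)⁻¹·Kᵀ·(x' − x̄) = [-4]
z = y + H·x̄ = [-4] + [6] = [2]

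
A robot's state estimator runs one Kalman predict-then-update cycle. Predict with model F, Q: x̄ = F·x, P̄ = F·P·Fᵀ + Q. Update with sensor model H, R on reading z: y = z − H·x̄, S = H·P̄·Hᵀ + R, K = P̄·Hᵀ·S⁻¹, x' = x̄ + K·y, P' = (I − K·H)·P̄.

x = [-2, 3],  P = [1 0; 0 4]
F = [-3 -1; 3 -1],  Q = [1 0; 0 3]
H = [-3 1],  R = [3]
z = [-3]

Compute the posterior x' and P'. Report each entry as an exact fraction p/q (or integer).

x̄ = F·x = [3, -9]
P̄ = F·P·Fᵀ + Q = [14 -5; -5 16]
y = z − H·x̄ = [15]
S = H·P̄·Hᵀ + R = [175]
K = P̄·Hᵀ·S⁻¹ = [-47/175; 31/175]
x' = x̄ + K·y = [-36/35, -222/35]
P' = (I − K·H)·P̄ = [241/175 582/175; 582/175 1839/175]

x' = [-36/35, -222/35]
P' = [241/175 582/175; 582/175 1839/175]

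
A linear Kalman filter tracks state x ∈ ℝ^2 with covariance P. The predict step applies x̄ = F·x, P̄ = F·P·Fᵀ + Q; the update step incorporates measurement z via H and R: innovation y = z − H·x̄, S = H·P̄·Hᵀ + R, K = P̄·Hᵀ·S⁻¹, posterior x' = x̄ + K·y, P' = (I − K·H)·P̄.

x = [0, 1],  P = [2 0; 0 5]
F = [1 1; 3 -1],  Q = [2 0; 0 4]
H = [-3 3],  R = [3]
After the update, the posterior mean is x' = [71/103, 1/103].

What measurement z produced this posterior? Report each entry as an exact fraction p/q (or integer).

z = [-2]

x̄ = F·x = [1, -1]
P̄ = F·P·Fᵀ + Q = [9 1; 1 27]
S = H·P̄·Hᵀ + R = [309]
K = P̄·Hᵀ·S⁻¹ = [-8/103; 26/103]
x' − x̄ = [-32/103, 104/103] = K·y
y = (KᵀK)⁻¹·Kᵀ·(x' − x̄) = [4]
z = y + H·x̄ = [4] + [-6] = [-2]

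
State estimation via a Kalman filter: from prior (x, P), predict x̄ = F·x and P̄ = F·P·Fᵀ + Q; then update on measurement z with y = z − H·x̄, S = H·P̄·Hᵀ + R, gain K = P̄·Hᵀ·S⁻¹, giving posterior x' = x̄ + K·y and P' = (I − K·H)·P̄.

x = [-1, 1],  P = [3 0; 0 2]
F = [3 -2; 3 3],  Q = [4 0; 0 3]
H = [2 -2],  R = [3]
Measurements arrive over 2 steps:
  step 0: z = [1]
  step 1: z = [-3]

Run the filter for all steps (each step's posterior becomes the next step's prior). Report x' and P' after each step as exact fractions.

step 0: x' = [-19/7, -22/7], P' = [2235/77 201/7; 201/7 204/7]
step 1: x' = [26919/20617, 57483/20617], P' = [2807049/226787 2838300/226787; 2838300/226787 3039468/226787]

step 0: x̄ = F·x = [-5, 0]
step 0: P̄ = F·P·Fᵀ + Q = [39 15; 15 48]
step 0: y = z − H·x̄ = [11]
step 0: S = H·P̄·Hᵀ + R = [231]
step 0: K = P̄·Hᵀ·S⁻¹ = [16/77; -2/7]
step 0: x' = x̄ + K·y = [-19/7, -22/7]
step 0: P' = (I − K·H)·P̄ = [2235/77 201/7; 201/7 204/7]
step 1: x̄ = F·x = [-13/7, -123/7]
step 1: P̄ = F·P·Fᵀ + Q = [2867/77 13284/77; 13284/77 80340/77]
step 1: y = z − H·x̄ = [-241/7]
step 1: S = H·P̄·Hᵀ + R = [20617/7]
step 1: K = P̄·Hᵀ·S⁻¹ = [-1894/20617; -12192/20617]
step 1: x' = x̄ + K·y = [26919/20617, 57483/20617]
step 1: P' = (I − K·H)·P̄ = [2807049/226787 2838300/226787; 2838300/226787 3039468/226787]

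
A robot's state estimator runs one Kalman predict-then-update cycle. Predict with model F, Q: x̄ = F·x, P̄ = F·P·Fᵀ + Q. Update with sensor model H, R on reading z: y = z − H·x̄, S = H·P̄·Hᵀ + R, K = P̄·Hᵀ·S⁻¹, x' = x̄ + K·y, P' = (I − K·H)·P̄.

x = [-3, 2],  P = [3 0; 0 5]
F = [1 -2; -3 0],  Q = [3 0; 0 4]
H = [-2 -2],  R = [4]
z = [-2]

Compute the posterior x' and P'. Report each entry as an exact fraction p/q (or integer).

x̄ = F·x = [-7, 9]
P̄ = F·P·Fᵀ + Q = [26 -9; -9 31]
y = z − H·x̄ = [2]
S = H·P̄·Hᵀ + R = [160]
K = P̄·Hᵀ·S⁻¹ = [-17/80; -11/40]
x' = x̄ + K·y = [-297/40, 169/20]
P' = (I − K·H)·P̄ = [751/40 -367/20; -367/20 189/10]

x' = [-297/40, 169/20]
P' = [751/40 -367/20; -367/20 189/10]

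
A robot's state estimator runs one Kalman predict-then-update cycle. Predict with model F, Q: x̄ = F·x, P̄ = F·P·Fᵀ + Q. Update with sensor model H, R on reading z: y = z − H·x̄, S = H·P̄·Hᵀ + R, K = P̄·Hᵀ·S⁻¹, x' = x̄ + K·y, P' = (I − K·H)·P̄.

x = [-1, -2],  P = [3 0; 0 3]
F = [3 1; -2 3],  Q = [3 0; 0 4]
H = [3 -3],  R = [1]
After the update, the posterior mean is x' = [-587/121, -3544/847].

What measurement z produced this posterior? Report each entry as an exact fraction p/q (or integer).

x̄ = F·x = [-5, -4]
P̄ = F·P·Fᵀ + Q = [33 -9; -9 43]
S = H·P̄·Hᵀ + R = [847]
K = P̄·Hᵀ·S⁻¹ = [18/121; -156/847]
x' − x̄ = [18/121, -156/847] = K·y
y = (KᵀK)⁻¹·Kᵀ·(x' − x̄) = [1]
z = y + H·x̄ = [1] + [-3] = [-2]

z = [-2]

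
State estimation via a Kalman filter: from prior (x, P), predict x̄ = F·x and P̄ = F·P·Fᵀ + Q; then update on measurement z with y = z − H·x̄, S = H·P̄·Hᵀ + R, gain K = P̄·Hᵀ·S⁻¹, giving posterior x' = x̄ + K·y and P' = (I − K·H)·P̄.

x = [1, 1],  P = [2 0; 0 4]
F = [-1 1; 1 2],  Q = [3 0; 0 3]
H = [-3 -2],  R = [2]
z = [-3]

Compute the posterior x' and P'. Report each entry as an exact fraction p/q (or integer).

x' = [-117/239, 537/239]
P' = [630/239 -906/239; -906/239 1419/239]

x̄ = F·x = [0, 3]
P̄ = F·P·Fᵀ + Q = [9 6; 6 21]
y = z − H·x̄ = [3]
S = H·P̄·Hᵀ + R = [239]
K = P̄·Hᵀ·S⁻¹ = [-39/239; -60/239]
x' = x̄ + K·y = [-117/239, 537/239]
P' = (I − K·H)·P̄ = [630/239 -906/239; -906/239 1419/239]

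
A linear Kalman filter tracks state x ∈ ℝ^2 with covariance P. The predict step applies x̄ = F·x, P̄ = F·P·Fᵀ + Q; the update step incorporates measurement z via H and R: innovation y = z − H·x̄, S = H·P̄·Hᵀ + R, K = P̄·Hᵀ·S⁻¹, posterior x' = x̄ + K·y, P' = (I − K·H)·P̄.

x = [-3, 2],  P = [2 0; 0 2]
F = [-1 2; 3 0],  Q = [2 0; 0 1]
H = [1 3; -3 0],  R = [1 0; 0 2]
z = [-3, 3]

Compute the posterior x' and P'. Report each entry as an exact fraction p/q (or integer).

x' = [-3448/3989, -5919/7978]
P' = [870/3989 -291/3989; -291/3989 1075/7978]

x̄ = F·x = [7, -9]
P̄ = F·P·Fᵀ + Q = [12 -6; -6 19]
y = z − H·x̄ = [17, 24]
S = H·P̄·Hᵀ + R = [148 18; 18 110]
K = P̄·Hᵀ·S⁻¹ = [-3/3989 -1305/3989; 2643/7978 873/7978]
x' = x̄ + K·y = [-3448/3989, -5919/7978]
P' = (I − K·H)·P̄ = [870/3989 -291/3989; -291/3989 1075/7978]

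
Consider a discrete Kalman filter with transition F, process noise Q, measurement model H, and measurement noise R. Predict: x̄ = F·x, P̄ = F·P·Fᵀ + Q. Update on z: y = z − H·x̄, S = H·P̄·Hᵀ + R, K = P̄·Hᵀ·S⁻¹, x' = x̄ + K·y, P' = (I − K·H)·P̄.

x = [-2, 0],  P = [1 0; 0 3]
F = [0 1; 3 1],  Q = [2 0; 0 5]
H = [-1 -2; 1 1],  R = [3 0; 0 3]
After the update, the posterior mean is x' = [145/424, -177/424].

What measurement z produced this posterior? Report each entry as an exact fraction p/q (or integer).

x̄ = F·x = [0, -6]
P̄ = F·P·Fᵀ + Q = [5 3; 3 17]
S = H·P̄·Hᵀ + R = [88 -48; -48 31]
K = P̄·Hᵀ·S⁻¹ = [43/424 22/53; -187/424 -2/53]
x' − x̄ = [145/424, 2367/424] = K·y
y = (KᵀK)⁻¹·Kᵀ·(x' − x̄) = [-13, 4]
z = y + H·x̄ = [-13, 4] + [12, -6] = [-1, -2]

z = [-1, -2]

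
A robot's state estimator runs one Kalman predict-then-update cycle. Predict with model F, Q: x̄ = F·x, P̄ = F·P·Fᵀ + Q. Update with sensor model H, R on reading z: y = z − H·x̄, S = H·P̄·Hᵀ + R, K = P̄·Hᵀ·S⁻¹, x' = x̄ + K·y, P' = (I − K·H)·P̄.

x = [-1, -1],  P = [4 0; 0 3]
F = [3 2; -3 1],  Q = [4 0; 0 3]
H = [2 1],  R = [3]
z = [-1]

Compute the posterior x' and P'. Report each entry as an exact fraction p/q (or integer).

x' = [-21/19, 20/19]
P' = [1440/133 -2658/133; -2658/133 5262/133]

x̄ = F·x = [-5, 2]
P̄ = F·P·Fᵀ + Q = [52 -30; -30 42]
y = z − H·x̄ = [7]
S = H·P̄·Hᵀ + R = [133]
K = P̄·Hᵀ·S⁻¹ = [74/133; -18/133]
x' = x̄ + K·y = [-21/19, 20/19]
P' = (I − K·H)·P̄ = [1440/133 -2658/133; -2658/133 5262/133]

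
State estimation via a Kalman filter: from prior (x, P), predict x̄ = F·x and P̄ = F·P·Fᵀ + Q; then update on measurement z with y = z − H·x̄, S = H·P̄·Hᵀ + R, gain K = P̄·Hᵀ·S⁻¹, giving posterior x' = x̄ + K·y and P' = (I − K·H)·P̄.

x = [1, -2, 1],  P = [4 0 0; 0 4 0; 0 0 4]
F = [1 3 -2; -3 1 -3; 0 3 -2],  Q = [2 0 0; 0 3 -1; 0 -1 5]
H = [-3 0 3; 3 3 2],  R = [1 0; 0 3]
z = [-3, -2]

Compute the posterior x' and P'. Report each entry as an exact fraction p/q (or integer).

x' = [5041/11535, -8677/11535, -429/769]
P' = [515638/57675 -848608/57675 34024/3845; -848608/57675 1418383/57675 -56269/3845; 34024/3845 -56269/3845 6819/769]

x̄ = F·x = [-7, -8, -8]
P̄ = F·P·Fᵀ + Q = [58 24 52; 24 79 35; 52 35 57]
y = z − H·x̄ = [0, 59]
S = H·P̄·Hᵀ + R = [100 75; 75 2940]
K = P̄·Hᵀ·S⁻¹ = [-5278/19225 1454/11535; 4573/19225 1417/11535; 213/3845 97/769]
x' = x̄ + K·y = [5041/11535, -8677/11535, -429/769]
P' = (I − K·H)·P̄ = [515638/57675 -848608/57675 34024/3845; -848608/57675 1418383/57675 -56269/3845; 34024/3845 -56269/3845 6819/769]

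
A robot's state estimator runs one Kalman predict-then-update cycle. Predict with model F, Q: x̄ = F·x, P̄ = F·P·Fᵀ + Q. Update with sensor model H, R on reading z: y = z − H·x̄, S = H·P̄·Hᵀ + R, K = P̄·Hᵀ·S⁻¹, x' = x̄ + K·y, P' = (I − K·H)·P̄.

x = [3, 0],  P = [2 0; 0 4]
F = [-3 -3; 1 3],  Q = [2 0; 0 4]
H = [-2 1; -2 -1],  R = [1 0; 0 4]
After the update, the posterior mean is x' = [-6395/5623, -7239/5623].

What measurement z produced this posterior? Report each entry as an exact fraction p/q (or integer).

z = [1, 3]

x̄ = F·x = [-9, 3]
P̄ = F·P·Fᵀ + Q = [56 -42; -42 42]
S = H·P̄·Hᵀ + R = [435 182; 182 102]
K = P̄·Hᵀ·S⁻¹ = [-1484/5623 -1211/5623; 2604/5623 -2331/5623]
x' − x̄ = [44212/5623, -24108/5623] = K·y
y = (KᵀK)⁻¹·Kᵀ·(x' − x̄) = [-20, -12]
z = y + H·x̄ = [-20, -12] + [21, 15] = [1, 3]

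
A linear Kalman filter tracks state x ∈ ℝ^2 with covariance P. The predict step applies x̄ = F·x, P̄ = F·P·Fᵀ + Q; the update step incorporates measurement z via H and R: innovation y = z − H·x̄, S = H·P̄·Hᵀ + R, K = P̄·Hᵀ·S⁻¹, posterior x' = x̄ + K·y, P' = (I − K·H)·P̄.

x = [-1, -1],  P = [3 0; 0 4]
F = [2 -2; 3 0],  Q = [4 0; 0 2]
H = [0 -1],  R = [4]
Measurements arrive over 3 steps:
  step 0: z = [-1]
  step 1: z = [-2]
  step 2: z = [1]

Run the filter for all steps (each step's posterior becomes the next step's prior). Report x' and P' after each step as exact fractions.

step 0: x̄ = F·x = [0, -3]
step 0: P̄ = F·P·Fᵀ + Q = [32 18; 18 29]
step 0: y = z − H·x̄ = [-4]
step 0: S = H·P̄·Hᵀ + R = [33]
step 0: K = P̄·Hᵀ·S⁻¹ = [-6/11; -29/33]
step 0: x' = x̄ + K·y = [24/11, 17/33]
step 0: P' = (I − K·H)·P̄ = [244/11 24/11; 24/11 116/33]
step 1: x̄ = F·x = [10/3, 72/11]
step 1: P̄ = F·P·Fᵀ + Q = [268/3 120; 120 2218/11]
step 1: y = z − H·x̄ = [50/11]
step 1: S = H·P̄·Hᵀ + R = [2262/11]
step 1: K = P̄·Hᵀ·S⁻¹ = [-220/377; -1109/1131]
step 1: x' = x̄ + K·y = [770/1131, 2362/1131]
step 1: P' = (I − K·H)·P̄ = [21836/1131 880/377; 880/377 4436/1131]
step 2: x̄ = F·x = [-3184/1131, 770/377]
step 2: P̄ = F·P·Fᵀ + Q = [88492/1131 38392/377; 38392/377 66262/377]
step 2: y = z − H·x̄ = [1147/377]
step 2: S = H·P̄·Hᵀ + R = [67770/377]
step 2: K = P̄·Hᵀ·S⁻¹ = [-19196/33885; -33131/33885]
step 2: x' = x̄ + K·y = [-153796/33885, -31591/33885]
step 2: P' = (I − K·H)·P̄ = [696404/33885 76784/33885; 76784/33885 132524/33885]

step 0: x' = [24/11, 17/33], P' = [244/11 24/11; 24/11 116/33]
step 1: x' = [770/1131, 2362/1131], P' = [21836/1131 880/377; 880/377 4436/1131]
step 2: x' = [-153796/33885, -31591/33885], P' = [696404/33885 76784/33885; 76784/33885 132524/33885]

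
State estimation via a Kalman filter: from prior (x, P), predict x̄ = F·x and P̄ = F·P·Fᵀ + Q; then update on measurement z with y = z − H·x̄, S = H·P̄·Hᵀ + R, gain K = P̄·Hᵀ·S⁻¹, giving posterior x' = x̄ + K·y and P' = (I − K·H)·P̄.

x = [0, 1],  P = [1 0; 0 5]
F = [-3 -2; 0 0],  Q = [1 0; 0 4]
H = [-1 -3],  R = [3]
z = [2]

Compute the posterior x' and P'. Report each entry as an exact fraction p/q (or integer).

x̄ = F·x = [-2, 0]
P̄ = F·P·Fᵀ + Q = [30 0; 0 4]
y = z − H·x̄ = [0]
S = H·P̄·Hᵀ + R = [69]
K = P̄·Hᵀ·S⁻¹ = [-10/23; -4/23]
x' = x̄ + K·y = [-2, 0]
P' = (I − K·H)·P̄ = [390/23 -120/23; -120/23 44/23]

x' = [-2, 0]
P' = [390/23 -120/23; -120/23 44/23]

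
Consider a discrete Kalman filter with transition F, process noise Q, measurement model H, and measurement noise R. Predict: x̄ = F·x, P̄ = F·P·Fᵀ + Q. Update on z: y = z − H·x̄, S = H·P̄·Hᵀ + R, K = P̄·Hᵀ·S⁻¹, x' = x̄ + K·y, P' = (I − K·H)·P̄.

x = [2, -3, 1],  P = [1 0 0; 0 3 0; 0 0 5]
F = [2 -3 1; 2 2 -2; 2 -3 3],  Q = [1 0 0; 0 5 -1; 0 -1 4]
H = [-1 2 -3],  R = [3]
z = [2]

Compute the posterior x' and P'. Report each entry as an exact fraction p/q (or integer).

x̄ = F·x = [14, -4, 16]
P̄ = F·P·Fᵀ + Q = [37 -24 46; -24 41 -45; 46 -45 80]
y = z − H·x̄ = [72]
S = H·P̄·Hᵀ + R = [1836]
K = P̄·Hᵀ·S⁻¹ = [-223/1836; 241/1836; -94/459]
x' = x̄ + K·y = [268/51, 278/51, 64/51]
P' = (I − K·H)·P̄ = [18203/1836 9679/1836 152/459; 9679/1836 17195/1836 1999/459; 152/459 1999/459 1376/459]

x' = [268/51, 278/51, 64/51]
P' = [18203/1836 9679/1836 152/459; 9679/1836 17195/1836 1999/459; 152/459 1999/459 1376/459]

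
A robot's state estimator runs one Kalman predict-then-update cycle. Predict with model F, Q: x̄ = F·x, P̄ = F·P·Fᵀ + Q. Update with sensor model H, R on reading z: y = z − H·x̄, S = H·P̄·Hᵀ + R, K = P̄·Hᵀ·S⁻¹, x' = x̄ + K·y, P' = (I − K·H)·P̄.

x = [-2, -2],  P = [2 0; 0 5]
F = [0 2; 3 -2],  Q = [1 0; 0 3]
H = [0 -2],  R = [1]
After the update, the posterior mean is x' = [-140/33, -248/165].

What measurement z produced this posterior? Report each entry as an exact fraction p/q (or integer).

z = [3]

x̄ = F·x = [-4, -2]
P̄ = F·P·Fᵀ + Q = [21 -20; -20 41]
S = H·P̄·Hᵀ + R = [165]
K = P̄·Hᵀ·S⁻¹ = [8/33; -82/165]
x' − x̄ = [-8/33, 82/165] = K·y
y = (KᵀK)⁻¹·Kᵀ·(x' − x̄) = [-1]
z = y + H·x̄ = [-1] + [4] = [3]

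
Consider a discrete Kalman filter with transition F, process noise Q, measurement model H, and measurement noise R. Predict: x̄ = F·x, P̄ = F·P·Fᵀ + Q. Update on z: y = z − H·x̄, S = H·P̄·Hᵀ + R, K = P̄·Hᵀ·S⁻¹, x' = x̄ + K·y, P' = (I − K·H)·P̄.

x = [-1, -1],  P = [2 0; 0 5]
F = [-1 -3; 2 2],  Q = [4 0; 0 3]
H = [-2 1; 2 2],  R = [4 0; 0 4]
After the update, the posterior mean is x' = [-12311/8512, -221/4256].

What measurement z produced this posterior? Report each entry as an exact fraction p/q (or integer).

z = [3, -3]

x̄ = F·x = [4, -4]
P̄ = F·P·Fᵀ + Q = [51 -34; -34 31]
S = H·P̄·Hᵀ + R = [375 -74; -74 60]
K = P̄·Hᵀ·S⁻¹ = [-1411/4256 1343/8512; 687/2128 1269/4256]
x' − x̄ = [-46359/8512, 16803/4256] = K·y
y = (KᵀK)⁻¹·Kᵀ·(x' − x̄) = [15, -3]
z = y + H·x̄ = [15, -3] + [-12, 0] = [3, -3]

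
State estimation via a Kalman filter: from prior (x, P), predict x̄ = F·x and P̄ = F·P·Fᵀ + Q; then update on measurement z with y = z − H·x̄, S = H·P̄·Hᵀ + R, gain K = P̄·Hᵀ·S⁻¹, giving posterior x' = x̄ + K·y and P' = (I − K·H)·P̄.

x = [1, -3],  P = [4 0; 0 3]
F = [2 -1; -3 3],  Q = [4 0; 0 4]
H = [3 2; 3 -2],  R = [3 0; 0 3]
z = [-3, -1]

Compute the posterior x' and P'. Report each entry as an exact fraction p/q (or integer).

x̄ = F·x = [5, -12]
P̄ = F·P·Fᵀ + Q = [23 -33; -33 67]
y = z − H·x̄ = [6, -40]
S = H·P̄·Hᵀ + R = [82 -61; -61 874]
K = P̄·Hᵀ·S⁻¹ = [329/2059 341/2059; 5459/22649 -5657/22649]
x' = x̄ + K·y = [-1371/2059, -12754/22649]
P' = (I − K·H)·P̄ = [335/2059 -9/2059; -9/2059 8337/22649]

x' = [-1371/2059, -12754/22649]
P' = [335/2059 -9/2059; -9/2059 8337/22649]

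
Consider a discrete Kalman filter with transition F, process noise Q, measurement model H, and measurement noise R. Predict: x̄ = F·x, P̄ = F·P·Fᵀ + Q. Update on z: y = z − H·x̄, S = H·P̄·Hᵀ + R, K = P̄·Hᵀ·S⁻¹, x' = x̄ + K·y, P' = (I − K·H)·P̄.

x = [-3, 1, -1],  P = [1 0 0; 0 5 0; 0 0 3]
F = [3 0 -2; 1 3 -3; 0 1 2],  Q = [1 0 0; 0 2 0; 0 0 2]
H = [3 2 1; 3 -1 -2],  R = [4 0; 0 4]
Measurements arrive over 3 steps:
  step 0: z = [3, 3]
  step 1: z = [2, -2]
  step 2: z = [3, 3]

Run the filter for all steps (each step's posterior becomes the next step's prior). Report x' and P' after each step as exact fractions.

step 0: x' = [-80216/77325, 462707/77325, -1373257/231975], P' = [17481/25775 -39487/25775 114137/77325; -39487/25775 136549/25775 -362399/77325; 114137/77325 -362399/77325 1149349/231975]
step 1: x' = [756895305/3908787368, 900629627/1954393684, 1701734893/1954393684], P' = [435108661/977196842 -432364686/488598421 383344978/488598421; -432364686/488598421 1705190307/488598421 -1330281315/488598421; 383344978/488598421 -1330281315/488598421 1376863643/488598421]
step 2: x' = [13668188666555/13518229110859, -10610091149965/40554687332577, 17711002781713/40554687332577], P' = [5776812561561/13518229110859 -11139100429675/13518229110859 9856805755839/13518229110859; -11139100429675/13518229110859 133045162951367/40554687332577 -102654771935591/40554687332577; 9856805755839/13518229110859 -102654771935591/40554687332577 107187008774303/40554687332577]

step 0: x̄ = F·x = [-7, 3, -1]
step 0: P̄ = F·P·Fᵀ + Q = [22 21 -12; 21 75 -3; -12 -3 19]
step 0: y = z − H·x̄ = [19, 25]
step 0: S = H·P̄·Hᵀ + R = [689 124; 124 359]
step 0: K = P̄·Hᵀ·S⁻¹ = [8636/77325 11879/77325; 25378/77325 -10058/77325; 547/231975 -46067/231975]
step 0: x' = x̄ + K·y = [-80216/77325, 462707/77325, -1373257/231975]
step 0: P' = (I − K·H)·P̄ = [17481/25775 -39487/25775 114137/77325; -39487/25775 136549/25775 -362399/77325; 114137/77325 -362399/77325 1149349/231975]
step 1: x̄ = F·x = [404914/46395, 2681162/77325, -1358393/231975]
step 1: P̄ = F·P·Fᵀ + Q = [85456/9279 461753/15465 -286937/46395; 461753/15465 4156519/25775 -2047141/77325; -286937/46395 -2047141/77325 1941499/231975]
step 1: y = z − H·x̄ = [-20338339/231975, -242192/46395]
step 1: S = H·P̄·Hᵀ + R = [221673421/231975 -736537/46395; -736537/46395 656917/9279]
step 1: K = P̄·Hᵀ·S⁻¹ = [342557195/3908787368 636675443/3908787368; 783005241/1954393684 -341721735/1954393684; -133664053/1954393684 -273411037/1954393684]
step 1: x' = x̄ + K·y = [756895305/3908787368, 900629627/1954393684, 1701734893/1954393684]
step 1: P' = (I − K·H)·P̄ = [435108661/977196842 -432364686/488598421 383344978/488598421; -432364686/488598421 1705190307/488598421 -1330281315/488598421; 383344978/488598421 -1330281315/488598421 1376863643/488598421]
step 2: x̄ = F·x = [-4536253657/3908787368, -4049736291/3908787368, 4304099413/1954393684]
step 2: P̄ = F·P·Fᵀ + Q = [6707804463/977196842 17574911615/977196842 -1843916132/488598421; 17574911615/977196842 95968084817/977196842 -6802129612/488598421; -1843916132/488598421 -6802129612/488598421 2868716461/488598421]
step 2: y = z − H·x̄ = [24826396831/3908787368, 9625446109/977196842]
step 2: S = H·P̄·Hᵀ + R = [588243708625/977196842 -5615633777/488598421; -5615633777/488598421 33792162311/488598421]
step 2: K = P̄·Hᵀ·S⁻¹ = [1227260645293/13518229110859 2188981650670/13518229110859; 15795912525017/40554687332577 -6996880736815/40554687332577; -2352820823582/40554687332577 -5751998452616/40554687332577]
step 2: x' = x̄ + K·y = [13668188666555/13518229110859, -10610091149965/40554687332577, 17711002781713/40554687332577]
step 2: P' = (I − K·H)·P̄ = [5776812561561/13518229110859 -11139100429675/13518229110859 9856805755839/13518229110859; -11139100429675/13518229110859 133045162951367/40554687332577 -102654771935591/40554687332577; 9856805755839/13518229110859 -102654771935591/40554687332577 107187008774303/40554687332577]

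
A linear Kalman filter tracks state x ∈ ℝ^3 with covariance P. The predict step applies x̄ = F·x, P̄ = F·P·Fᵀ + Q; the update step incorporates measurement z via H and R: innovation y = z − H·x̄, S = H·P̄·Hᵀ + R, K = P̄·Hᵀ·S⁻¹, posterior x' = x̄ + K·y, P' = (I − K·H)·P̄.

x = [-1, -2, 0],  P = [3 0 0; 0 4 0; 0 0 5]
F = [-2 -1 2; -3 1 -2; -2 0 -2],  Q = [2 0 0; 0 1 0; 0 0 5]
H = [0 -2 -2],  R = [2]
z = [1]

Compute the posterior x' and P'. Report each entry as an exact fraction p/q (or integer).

x̄ = F·x = [4, 1, 2]
P̄ = F·P·Fᵀ + Q = [38 -6 -8; -6 52 38; -8 38 37]
y = z − H·x̄ = [7]
S = H·P̄·Hᵀ + R = [662]
K = P̄·Hᵀ·S⁻¹ = [14/331; -90/331; -75/331]
x' = x̄ + K·y = [1422/331, -299/331, 137/331]
P' = (I − K·H)·P̄ = [12186/331 534/331 -548/331; 534/331 1012/331 -922/331; -548/331 -922/331 997/331]

x' = [1422/331, -299/331, 137/331]
P' = [12186/331 534/331 -548/331; 534/331 1012/331 -922/331; -548/331 -922/331 997/331]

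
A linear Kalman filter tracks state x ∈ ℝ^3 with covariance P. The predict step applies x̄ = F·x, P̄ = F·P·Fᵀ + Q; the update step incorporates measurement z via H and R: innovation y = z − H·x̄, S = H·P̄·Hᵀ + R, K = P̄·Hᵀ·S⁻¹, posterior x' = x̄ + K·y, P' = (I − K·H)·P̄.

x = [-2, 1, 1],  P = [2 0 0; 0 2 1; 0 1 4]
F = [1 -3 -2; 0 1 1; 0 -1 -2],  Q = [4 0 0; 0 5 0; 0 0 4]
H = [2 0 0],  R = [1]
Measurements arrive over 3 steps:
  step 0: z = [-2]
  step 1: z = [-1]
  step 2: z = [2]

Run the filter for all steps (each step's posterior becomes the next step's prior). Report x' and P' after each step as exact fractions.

step 0: x' = [-215/209, -2/11, 93/209], P' = [52/209 -1/11 30/209; -1/11 67/11 -23/11; 30/209 -23/11 1834/209]
step 1: x' = [-29149/57933, -3235/57933, -14416/57933], P' = [14431/57933 -5291/57933 7618/57933; -5291/57933 372850/57933 -234782/57933; 7618/57933 -234782/57933 1022845/57933]
step 2: x' = [3903544/3913253, -2524967/3913253, 4392815/3913253], P' = [4877083/19566265 -1988003/19566265 3321729/19566265; -1988003/19566265 137744688/19566265 -123003214/19566265; 3321729/19566265 -123003214/19566265 506993862/19566265]

step 0: x̄ = F·x = [-7, 2, -3]
step 0: P̄ = F·P·Fᵀ + Q = [52 -19 30; -19 13 -13; 30 -13 26]
step 0: y = z − H·x̄ = [12]
step 0: S = H·P̄·Hᵀ + R = [209]
step 0: K = P̄·Hᵀ·S⁻¹ = [104/209; -2/11; 60/209]
step 0: x' = x̄ + K·y = [-215/209, -2/11, 93/209]
step 0: P' = (I − K·H)·P̄ = [52/209 -1/11 30/209; -1/11 67/11 -23/11; 30/209 -23/11 1834/209]
step 1: x̄ = F·x = [-287/209, 5/19, -148/209]
step 1: P̄ = F·P·Fᵀ + Q = [14431/209 -481/19 7618/209; -481/19 298/19 -330/19; 7618/209 -330/19 7697/209]
step 1: y = z − H·x̄ = [365/209]
step 1: S = H·P̄·Hᵀ + R = [57933/209]
step 1: K = P̄·Hᵀ·S⁻¹ = [28862/57933; -10582/57933; 15236/57933]
step 1: x' = x̄ + K·y = [-29149/57933, -3235/57933, -14416/57933]
step 1: P' = (I − K·H)·P̄ = [14431/57933 -5291/57933 7618/57933; -5291/57933 372850/57933 -234782/57933; 7618/57933 -234782/57933 1022845/57933]
step 2: x̄ = F·x = [9388/57933, -17651/57933, 3563/6437]
step 2: P̄ = F·P·Fᵀ + Q = [4877083/57933 -1988003/57933 369081/6437; -1988003/57933 1215796/57933 -190466/6437; 369081/6437 -190466/6437 417426/6437]
step 2: y = z − H·x̄ = [97090/57933]
step 2: S = H·P̄·Hᵀ + R = [19566265/57933]
step 2: K = P̄·Hᵀ·S⁻¹ = [9754166/19566265; -3976006/19566265; 6643458/19566265]
step 2: x' = x̄ + K·y = [3903544/3913253, -2524967/3913253, 4392815/3913253]
step 2: P' = (I − K·H)·P̄ = [4877083/19566265 -1988003/19566265 3321729/19566265; -1988003/19566265 137744688/19566265 -123003214/19566265; 3321729/19566265 -123003214/19566265 506993862/19566265]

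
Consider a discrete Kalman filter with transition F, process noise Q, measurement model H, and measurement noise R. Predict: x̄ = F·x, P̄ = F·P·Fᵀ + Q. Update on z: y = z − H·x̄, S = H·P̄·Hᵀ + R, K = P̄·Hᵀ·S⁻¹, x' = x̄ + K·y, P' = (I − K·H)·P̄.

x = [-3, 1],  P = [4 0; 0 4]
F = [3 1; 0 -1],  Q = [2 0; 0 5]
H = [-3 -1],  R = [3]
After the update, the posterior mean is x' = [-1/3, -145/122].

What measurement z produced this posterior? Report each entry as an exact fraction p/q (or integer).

x̄ = F·x = [-8, -1]
P̄ = F·P·Fᵀ + Q = [42 -4; -4 9]
S = H·P̄·Hᵀ + R = [366]
K = P̄·Hᵀ·S⁻¹ = [-1/3; 1/122]
x' − x̄ = [23/3, -23/122] = K·y
y = (KᵀK)⁻¹·Kᵀ·(x' − x̄) = [-23]
z = y + H·x̄ = [-23] + [25] = [2]

z = [2]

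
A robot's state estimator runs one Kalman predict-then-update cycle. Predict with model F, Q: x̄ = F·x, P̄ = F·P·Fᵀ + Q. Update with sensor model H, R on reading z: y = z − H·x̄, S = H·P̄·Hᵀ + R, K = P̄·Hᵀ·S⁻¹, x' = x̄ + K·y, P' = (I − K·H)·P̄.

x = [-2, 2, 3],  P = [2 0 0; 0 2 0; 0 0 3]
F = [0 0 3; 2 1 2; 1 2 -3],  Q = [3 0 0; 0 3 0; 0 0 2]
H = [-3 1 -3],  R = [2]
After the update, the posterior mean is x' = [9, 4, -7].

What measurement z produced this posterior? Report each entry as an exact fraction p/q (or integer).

z = [-2]

x̄ = F·x = [9, 4, -7]
P̄ = F·P·Fᵀ + Q = [30 18 -27; 18 25 -10; -27 -10 39]
S = H·P̄·Hᵀ + R = [114]
K = P̄·Hᵀ·S⁻¹ = [3/38; 1/114; -23/57]
x' − x̄ = [0, 0, 0] = K·y
y = (KᵀK)⁻¹·Kᵀ·(x' − x̄) = [0]
z = y + H·x̄ = [0] + [-2] = [-2]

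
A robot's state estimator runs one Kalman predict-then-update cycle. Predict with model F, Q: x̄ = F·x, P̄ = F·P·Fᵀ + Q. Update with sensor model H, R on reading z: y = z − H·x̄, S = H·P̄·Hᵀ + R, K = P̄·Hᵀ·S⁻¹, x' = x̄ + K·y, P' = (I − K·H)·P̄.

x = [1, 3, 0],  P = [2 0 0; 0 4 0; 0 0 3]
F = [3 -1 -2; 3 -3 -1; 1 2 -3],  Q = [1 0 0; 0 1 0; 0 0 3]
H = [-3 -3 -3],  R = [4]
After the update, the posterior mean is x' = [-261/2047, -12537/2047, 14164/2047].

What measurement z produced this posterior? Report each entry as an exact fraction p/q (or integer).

x̄ = F·x = [0, -6, 7]
P̄ = F·P·Fᵀ + Q = [35 36 16; 36 58 -9; 16 -9 48]
S = H·P̄·Hᵀ + R = [2047]
K = P̄·Hᵀ·S⁻¹ = [-261/2047; -255/2047; -165/2047]
x' − x̄ = [-261/2047, -255/2047, -165/2047] = K·y
y = (KᵀK)⁻¹·Kᵀ·(x' − x̄) = [1]
z = y + H·x̄ = [1] + [-3] = [-2]

z = [-2]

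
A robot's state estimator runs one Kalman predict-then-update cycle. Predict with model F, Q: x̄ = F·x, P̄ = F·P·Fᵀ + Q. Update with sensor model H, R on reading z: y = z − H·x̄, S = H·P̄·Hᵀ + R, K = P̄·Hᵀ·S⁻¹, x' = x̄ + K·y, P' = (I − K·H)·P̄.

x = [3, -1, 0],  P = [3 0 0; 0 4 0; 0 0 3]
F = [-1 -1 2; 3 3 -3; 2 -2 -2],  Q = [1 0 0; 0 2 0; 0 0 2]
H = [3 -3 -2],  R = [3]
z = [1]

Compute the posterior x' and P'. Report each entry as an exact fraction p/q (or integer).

x' = [3787/2145, -1409/715, 734/143]
P' = [4091/2145 -502/715 540/143; -502/715 7817/715 -2454/143; 540/143 -2454/143 4506/143]

x̄ = F·x = [-2, 6, 8]
P̄ = F·P·Fᵀ + Q = [20 -39 -10; -39 92 12; -10 12 42]
y = z − H·x̄ = [41]
S = H·P̄·Hᵀ + R = [2145]
K = P̄·Hᵀ·S⁻¹ = [197/2145; -139/715; -10/143]
x' = x̄ + K·y = [3787/2145, -1409/715, 734/143]
P' = (I − K·H)·P̄ = [4091/2145 -502/715 540/143; -502/715 7817/715 -2454/143; 540/143 -2454/143 4506/143]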